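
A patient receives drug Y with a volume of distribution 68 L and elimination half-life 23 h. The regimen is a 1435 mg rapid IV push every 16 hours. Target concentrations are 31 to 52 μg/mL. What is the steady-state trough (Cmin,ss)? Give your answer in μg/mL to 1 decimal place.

34.1 μg/mL

k = ln2/t½ = ln2/23 ≈ 0.030137 h⁻¹; fraction remaining f = e^(−kτ) = e^(−0.030137×16) ≈ 0.6174.
Accumulation ratio R = 1/(1 − f) ≈ 1/0.3826 ≈ 2.6137.
Each bolus raises the concentration by D/Vd = 1435/68 ≈ 21.103 μg/mL.
Steady-state peak Cmax,ss = C₀·R ≈ 21.103 × 2.6137 ≈ 55.157 μg/mL.
Steady-state trough Cmin,ss = Cmax,ss·f ≈ 55.157 × 0.6174 ≈ 34.054 μg/mL.
Trough 34.1 μg/mL vs MEC 31 μg/mL: adequate.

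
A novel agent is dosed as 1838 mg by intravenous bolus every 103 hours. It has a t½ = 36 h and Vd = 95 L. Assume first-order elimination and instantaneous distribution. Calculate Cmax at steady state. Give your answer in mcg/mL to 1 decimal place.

22.4 mcg/mL

τ/t½ = 103/36 ≈ 2.8611, so fraction remaining f = (1/2)^(103/36) ≈ 0.1376.
At steady state, accumulation factor R = 1/(1 − e^(−kτ)) ≈ 1.1596.
Single-dose peak C₀ = D/Vd = 1838/95 ≈ 19.347 mcg/mL.
Steady-state peak Cmax,ss = C₀·R ≈ 19.347 × 1.1596 ≈ 22.435 mcg/mL.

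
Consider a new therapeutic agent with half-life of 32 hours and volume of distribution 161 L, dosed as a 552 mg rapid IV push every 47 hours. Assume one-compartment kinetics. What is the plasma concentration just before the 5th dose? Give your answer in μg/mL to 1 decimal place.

1.9 μg/mL

f = (1/2)^(τ/t½) = (1/2)^(47/32) ≈ 0.3613.
C₀ = D/Vd = 552/161 ≈ 3.429 μg/mL.
Before the 5th dose, 4 doses have been given. Superposition: Cmin = C₀·(f + f² + … + f^4).
≈ 3.429 × (0.3613 + 0.1305 + 0.0472 + 0.0170) ≈ 3.429 × 0.5560 ≈ 1.907 μg/mL.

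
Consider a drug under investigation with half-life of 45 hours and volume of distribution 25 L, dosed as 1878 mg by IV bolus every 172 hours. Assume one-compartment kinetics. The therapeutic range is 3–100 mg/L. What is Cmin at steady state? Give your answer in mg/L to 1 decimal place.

5.7 mg/L

Over one 172-h interval, 172/45 ≈ 3.8222 half-lives elapse, leaving f ≈ 0.0707 of each dose.
At steady state, accumulation factor R = 1/(1 − e^(−kτ)) ≈ 1.0761.
Single-dose peak C₀ = D/Vd = 1878/25 ≈ 75.120 mg/L.
Steady-state peak Cmax,ss = C₀·R ≈ 75.120 × 1.0761 ≈ 80.837 mg/L.
Steady-state trough Cmin,ss = Cmax,ss·f ≈ 80.837 × 0.0707 ≈ 5.715 mg/L.
Trough 5.7 mg/L vs MEC 3 mg/L: adequate.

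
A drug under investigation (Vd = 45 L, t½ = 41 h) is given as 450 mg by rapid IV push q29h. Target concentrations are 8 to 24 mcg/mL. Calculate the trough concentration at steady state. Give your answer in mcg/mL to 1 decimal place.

τ/t½ = 29/41 ≈ 0.70732, so fraction remaining f = (1/2)^(29/41) ≈ 0.6125.
Accumulation ratio R = 1/(1 − f) ≈ 1/0.3875 ≈ 2.5806.
Each bolus raises the concentration by D/Vd = 450/45 ≈ 10.000 mcg/mL.
Cmax,ss = C₀/(1 − f) ≈ 10.000/0.3875 ≈ 25.806 mcg/mL.
Steady-state trough Cmin,ss = Cmax,ss·f ≈ 25.806 × 0.6125 ≈ 15.806 mcg/mL.
Trough 15.8 mcg/mL vs MEC 8 mcg/mL: adequate.

15.8 mcg/mL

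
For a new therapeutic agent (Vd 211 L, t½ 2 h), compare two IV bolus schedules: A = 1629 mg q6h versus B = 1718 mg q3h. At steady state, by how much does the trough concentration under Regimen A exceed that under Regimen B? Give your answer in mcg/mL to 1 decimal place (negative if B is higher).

Regimen A: f = (1/2)^(6/2) ≈ 0.1250; Cmin,ss = (1629/211)·f/(1−f) ≈ 1.103 mcg/mL.
Regimen B: f = (1/2)^(3/2) ≈ 0.3536; Cmin,ss = (1718/211)·f/(1−f) ≈ 4.454 mcg/mL.
Difference ≈ 1.103 − 4.454 ≈ -3.351 mcg/mL.

-3.4 mcg/mL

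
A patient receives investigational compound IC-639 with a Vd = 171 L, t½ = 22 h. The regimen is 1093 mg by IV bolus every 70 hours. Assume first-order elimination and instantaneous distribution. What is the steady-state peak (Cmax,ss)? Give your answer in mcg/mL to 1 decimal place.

7.2 mcg/mL

Over one 70-h interval, 70/22 ≈ 3.1818 half-lives elapse, leaving f ≈ 0.1102 of each dose.
Accumulation ratio R = 1/(1 − f) ≈ 1/0.8898 ≈ 1.1238.
Single-dose peak C₀ = D/Vd = 1093/171 ≈ 6.392 mcg/mL.
Cmax,ss = C₀/(1 − f) ≈ 6.392/0.8898 ≈ 7.184 mcg/mL.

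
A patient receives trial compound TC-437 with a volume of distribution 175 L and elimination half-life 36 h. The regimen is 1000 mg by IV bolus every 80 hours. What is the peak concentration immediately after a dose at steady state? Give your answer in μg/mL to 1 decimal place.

7.3 μg/mL

k = ln2/t½ = ln2/36 ≈ 0.019254 h⁻¹; fraction remaining f = e^(−kτ) = e^(−0.019254×80) ≈ 0.2143.
At steady state, accumulation factor R = 1/(1 − e^(−kτ)) ≈ 1.2728.
Each bolus raises the concentration by D/Vd = 1000/175 ≈ 5.714 μg/mL.
Cmax,ss = C₀/(1 − f) ≈ 5.714/0.7857 ≈ 7.272 μg/mL.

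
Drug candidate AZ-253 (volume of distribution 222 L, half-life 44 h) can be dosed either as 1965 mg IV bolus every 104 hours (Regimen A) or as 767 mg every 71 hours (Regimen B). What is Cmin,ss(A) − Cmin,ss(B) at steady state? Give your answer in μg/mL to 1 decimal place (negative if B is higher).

0.5 μg/mL

Regimen A: f = (1/2)^(104/44) ≈ 0.1943; Cmin,ss = (1965/222)·f/(1−f) ≈ 2.135 μg/mL.
Regimen B: f = (1/2)^(71/44) ≈ 0.3268; Cmin,ss = (767/222)·f/(1−f) ≈ 1.677 μg/mL.
Difference ≈ 2.135 − 1.677 ≈ 0.458 μg/mL.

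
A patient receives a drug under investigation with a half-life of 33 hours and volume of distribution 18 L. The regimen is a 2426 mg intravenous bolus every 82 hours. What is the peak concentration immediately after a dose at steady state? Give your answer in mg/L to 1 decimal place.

164.1 mg/L

k = ln2/t½ = ln2/33 ≈ 0.021004 h⁻¹; fraction remaining f = e^(−kτ) = e^(−0.021004×82) ≈ 0.1786.
Accumulation ratio R = 1/(1 − f) ≈ 1/0.8214 ≈ 1.2174.
Single-dose peak C₀ = D/Vd = 2426/18 ≈ 134.778 mg/L.
Steady-state peak Cmax,ss = C₀·R ≈ 134.778 × 1.2174 ≈ 164.079 mg/L.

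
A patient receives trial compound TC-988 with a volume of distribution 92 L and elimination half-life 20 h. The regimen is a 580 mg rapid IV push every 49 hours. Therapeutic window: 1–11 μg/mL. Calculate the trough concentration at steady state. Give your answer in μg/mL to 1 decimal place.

Over one 49-h interval, 49/20 ≈ 2.45 half-lives elapse, leaving f ≈ 0.1830 of each dose.
At steady state, accumulation factor R = 1/(1 − e^(−kτ)) ≈ 1.2240.
Single-dose peak C₀ = D/Vd = 580/92 ≈ 6.304 μg/mL.
Cmax,ss = C₀/(1 − f) ≈ 6.304/0.8170 ≈ 7.716 μg/mL.
Steady-state trough Cmin,ss = Cmax,ss·f ≈ 7.716 × 0.1830 ≈ 1.412 μg/mL.
Trough 1.4 μg/mL vs MEC 1 μg/mL: adequate.

1.4 μg/mL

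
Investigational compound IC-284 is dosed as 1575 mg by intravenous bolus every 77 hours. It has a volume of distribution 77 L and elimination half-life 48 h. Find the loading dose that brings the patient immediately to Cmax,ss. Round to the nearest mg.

2347 mg

f = (1/2)^(77/48) ≈ 0.328926; accumulation ratio R = 1/(1−f) ≈ 1.49015.
Loading dose to hit Cmax,ss on first dose: D_load = D_maint·R ≈ 1575 × 1.49015 ≈ 2346.99 mg.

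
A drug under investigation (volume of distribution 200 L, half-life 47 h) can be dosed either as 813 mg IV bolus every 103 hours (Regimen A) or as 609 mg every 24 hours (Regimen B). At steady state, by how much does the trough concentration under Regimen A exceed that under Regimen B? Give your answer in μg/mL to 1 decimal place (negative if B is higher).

Regimen A: f = (1/2)^(103/47) ≈ 0.2189; Cmin,ss = (813/200)·f/(1−f) ≈ 1.139 μg/mL.
Regimen B: f = (1/2)^(24/47) ≈ 0.7019; Cmin,ss = (609/200)·f/(1−f) ≈ 7.170 μg/mL.
Difference ≈ 1.139 − 7.170 ≈ -6.031 μg/mL.

-6.0 μg/mL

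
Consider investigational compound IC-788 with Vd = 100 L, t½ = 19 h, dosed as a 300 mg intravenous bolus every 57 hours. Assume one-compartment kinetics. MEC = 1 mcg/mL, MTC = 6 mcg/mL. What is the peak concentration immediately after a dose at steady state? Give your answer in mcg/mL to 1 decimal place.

τ = 57 h = 3 half-lives, so f = (1/2)^3 = 0.125.
Accumulation ratio R = 1/(1 − f) = 1/0.875 = 8/7.
Single-dose peak C₀ = D/Vd = 300/100 = 3 mcg/mL.
Steady-state peak Cmax,ss = C₀·R = 3 × 8/7 ≈ 3.429 mcg/mL.
Peak 3.4 mcg/mL vs MTC 6 mcg/mL: below toxic threshold.

3.4 mcg/mL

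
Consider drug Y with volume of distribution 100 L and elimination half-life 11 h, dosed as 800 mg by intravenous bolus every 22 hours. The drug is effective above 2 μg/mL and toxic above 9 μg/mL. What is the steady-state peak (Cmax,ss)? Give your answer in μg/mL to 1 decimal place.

10.7 μg/mL

The dosing interval is 2 half-lives, so f = 2^(−2) = 0.25.
Accumulation ratio R = 1/(1 − f) = 1/0.75 = 4/3.
Single-dose peak C₀ = D/Vd = 800/100 = 8 μg/mL.
Steady-state peak Cmax,ss = C₀·R = 8 × 4/3 ≈ 10.667 μg/mL.
Peak 10.7 μg/mL vs MTC 9 μg/mL: exceeds toxic threshold.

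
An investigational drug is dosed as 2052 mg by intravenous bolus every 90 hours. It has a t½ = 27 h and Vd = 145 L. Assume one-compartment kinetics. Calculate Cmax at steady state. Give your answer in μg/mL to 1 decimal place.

15.7 μg/mL

Over one 90-h interval, 90/27 ≈ 3.3333 half-lives elapse, leaving f ≈ 0.0992 of each dose.
Accumulation ratio R = 1/(1 − f) ≈ 1/0.9008 ≈ 1.1101.
Each bolus raises the concentration by D/Vd = 2052/145 ≈ 14.152 μg/mL.
Cmax,ss = C₀/(1 − f) ≈ 14.152/0.9008 ≈ 15.710 μg/mL.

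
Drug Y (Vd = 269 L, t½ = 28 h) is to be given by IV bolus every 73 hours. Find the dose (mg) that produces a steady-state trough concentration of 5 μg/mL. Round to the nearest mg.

6850 mg

τ/t½ = 73/28 ≈ 2.6071, so f = (1/2)^(73/28) ≈ 0.164124.
Cmin,ss = (D/Vd)·f/(1−f), so D = Cmin,ss·Vd·(1−f)/f.
D = 5 × 269 × (1−f)/f ≈ 5 × 269 × 5.09295 ≈ 6850.02 mg.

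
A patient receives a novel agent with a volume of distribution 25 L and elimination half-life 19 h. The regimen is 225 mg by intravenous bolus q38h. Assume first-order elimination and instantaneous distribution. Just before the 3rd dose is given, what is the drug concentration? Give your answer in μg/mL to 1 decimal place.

2.8 μg/mL

f = (1/2)^(τ/t½) = (1/2)^(38/19) ≈ 0.2500.
C₀ = D/Vd = 225/25 ≈ 9.000 μg/mL.
Before the 3rd dose, 2 doses have been given. Superposition: Cmin = C₀·(f + f²).
≈ 9.000 × (0.2500 + 0.0625) ≈ 9.000 × 0.3125 ≈ 2.812 μg/mL.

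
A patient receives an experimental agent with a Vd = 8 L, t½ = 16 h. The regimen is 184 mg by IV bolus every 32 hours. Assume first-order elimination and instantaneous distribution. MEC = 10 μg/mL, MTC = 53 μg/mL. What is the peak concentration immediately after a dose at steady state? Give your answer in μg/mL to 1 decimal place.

τ = 32 h = 2 half-lives, so f = (1/2)^2 = 0.25.
At steady state, R = 1/(1 − 0.25) = 4/3.
Single-dose peak C₀ = D/Vd = 184/8 = 23 μg/mL.
Steady-state peak Cmax,ss = C₀·R = 23 × 4/3 ≈ 30.667 μg/mL.
Peak 30.7 μg/mL vs MTC 53 μg/mL: below toxic threshold.

30.7 μg/mL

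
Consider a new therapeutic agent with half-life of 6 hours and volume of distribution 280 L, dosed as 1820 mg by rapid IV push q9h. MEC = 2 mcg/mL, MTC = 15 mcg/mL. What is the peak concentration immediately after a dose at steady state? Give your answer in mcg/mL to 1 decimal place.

Over one 9-h interval, 9/6 ≈ 1.5 half-lives elapse, leaving f ≈ 0.3536 of each dose.
At steady state, accumulation factor R = 1/(1 − e^(−kτ)) ≈ 1.5470.
Single-dose peak C₀ = D/Vd = 1820/280 ≈ 6.500 mcg/mL.
Steady-state peak Cmax,ss = C₀·R ≈ 6.500 × 1.5470 ≈ 10.056 mcg/mL.
Peak 10.1 mcg/mL vs MTC 15 mcg/mL: below toxic threshold.

10.1 mcg/mL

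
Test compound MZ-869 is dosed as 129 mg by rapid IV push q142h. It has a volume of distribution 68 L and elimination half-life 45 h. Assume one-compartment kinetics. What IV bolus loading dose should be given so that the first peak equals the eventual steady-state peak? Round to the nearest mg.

f = (1/2)^(142/45) ≈ 0.112223; accumulation ratio R = 1/(1−f) ≈ 1.12641.
Loading dose to hit Cmax,ss on first dose: D_load = D_maint·R ≈ 129 × 1.12641 ≈ 145.31 mg.

145 mg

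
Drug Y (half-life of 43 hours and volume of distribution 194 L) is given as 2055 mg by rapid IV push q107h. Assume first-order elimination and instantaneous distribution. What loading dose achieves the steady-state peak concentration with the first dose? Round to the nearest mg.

f = (1/2)^(107/43) ≈ 0.178207; accumulation ratio R = 1/(1−f) ≈ 1.21685.
Loading dose to hit Cmax,ss on first dose: D_load = D_maint·R ≈ 2055 × 1.21685 ≈ 2500.63 mg.

2501 mg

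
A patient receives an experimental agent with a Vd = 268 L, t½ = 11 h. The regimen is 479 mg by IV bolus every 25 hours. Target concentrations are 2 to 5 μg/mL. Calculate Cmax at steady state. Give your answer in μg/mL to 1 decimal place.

2.3 μg/mL

τ/t½ = 25/11 ≈ 2.2727, so fraction remaining f = (1/2)^(25/11) ≈ 0.2069.
At steady state, accumulation factor R = 1/(1 − e^(−kτ)) ≈ 1.2609.
Single-dose peak C₀ = D/Vd = 479/268 ≈ 1.787 μg/mL.
Steady-state peak Cmax,ss = C₀·R ≈ 1.787 × 1.2609 ≈ 2.253 μg/mL.
Peak 2.3 μg/mL vs MTC 5 μg/mL: below toxic threshold.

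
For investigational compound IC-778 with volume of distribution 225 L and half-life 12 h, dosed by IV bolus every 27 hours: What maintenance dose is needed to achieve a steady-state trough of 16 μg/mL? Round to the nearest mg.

τ/t½ = 27/12 ≈ 2.25, so f = (1/2)^(27/12) ≈ 0.210224.
Cmin,ss = (D/Vd)·f/(1−f), so D = Cmin,ss·Vd·(1−f)/f.
D = 16 × 225 × (1−f)/f ≈ 16 × 225 × 3.75683 ≈ 13524.59 mg.

13525 mg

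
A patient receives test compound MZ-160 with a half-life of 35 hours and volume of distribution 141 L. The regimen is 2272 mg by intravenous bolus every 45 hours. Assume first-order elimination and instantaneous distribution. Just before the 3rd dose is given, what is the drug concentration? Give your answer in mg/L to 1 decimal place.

9.3 mg/L

f = (1/2)^(τ/t½) = (1/2)^(45/35) ≈ 0.4102.
C₀ = D/Vd = 2272/141 ≈ 16.113 mg/L.
Before the 3rd dose, 2 doses have been given. Superposition: Cmin = C₀·(f + f²).
≈ 16.113 × (0.4102 + 0.1683) ≈ 16.113 × 0.5785 ≈ 9.321 mg/L.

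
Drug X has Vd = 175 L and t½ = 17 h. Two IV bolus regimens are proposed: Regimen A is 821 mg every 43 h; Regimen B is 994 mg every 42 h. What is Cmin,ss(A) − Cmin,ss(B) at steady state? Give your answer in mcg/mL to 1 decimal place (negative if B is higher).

Regimen A: f = (1/2)^(43/17) ≈ 0.1732; Cmin,ss = (821/175)·f/(1−f) ≈ 0.983 mcg/mL.
Regimen B: f = (1/2)^(42/17) ≈ 0.1804; Cmin,ss = (994/175)·f/(1−f) ≈ 1.250 mcg/mL.
Difference ≈ 0.983 − 1.250 ≈ -0.267 mcg/mL.

-0.3 mcg/mL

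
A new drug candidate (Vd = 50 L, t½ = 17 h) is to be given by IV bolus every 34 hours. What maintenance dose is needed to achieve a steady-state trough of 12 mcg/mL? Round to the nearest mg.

1800 mg

τ/t½ = 34/17 ≈ 2, so f = (1/2)^(34/17) ≈ 0.250000.
Cmin,ss = (D/Vd)·f/(1−f), so D = Cmin,ss·Vd·(1−f)/f.
D = 12 × 50 × (1−f)/f ≈ 12 × 50 × 3.00000 ≈ 1800.00 mg.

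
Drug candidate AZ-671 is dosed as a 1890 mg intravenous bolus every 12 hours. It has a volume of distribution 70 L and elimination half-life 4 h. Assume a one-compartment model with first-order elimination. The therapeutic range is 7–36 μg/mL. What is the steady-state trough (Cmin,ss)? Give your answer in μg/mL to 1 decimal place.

3.9 μg/mL

τ = 12 h = 3 half-lives, so f = (1/2)^3 = 0.125.
At steady state, R = 1/(1 − 0.125) = 8/7.
Single-dose peak C₀ = D/Vd = 1890/70 = 27 μg/mL.
Steady-state peak Cmax,ss = C₀·R = 27 × 8/7 ≈ 30.857 μg/mL.
Steady-state trough Cmin,ss = Cmax,ss·f ≈ 30.857 × 0.125 ≈ 3.857 μg/mL.
Trough 3.9 μg/mL vs MEC 7 μg/mL: subtherapeutic.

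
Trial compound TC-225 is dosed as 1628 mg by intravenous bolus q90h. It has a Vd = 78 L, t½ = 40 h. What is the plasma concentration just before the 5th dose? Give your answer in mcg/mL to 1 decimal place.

f = (1/2)^(τ/t½) = (1/2)^(90/40) ≈ 0.2102.
C₀ = D/Vd = 1628/78 ≈ 20.872 mcg/mL.
Before the 5th dose, 4 doses have been given. Superposition: Cmin = C₀·(f + f² + … + f^4).
≈ 20.872 × (0.2102 + 0.0442 + 0.0093 + 0.0020) ≈ 20.872 × 0.2657 ≈ 5.546 mcg/mL.

5.5 mcg/mL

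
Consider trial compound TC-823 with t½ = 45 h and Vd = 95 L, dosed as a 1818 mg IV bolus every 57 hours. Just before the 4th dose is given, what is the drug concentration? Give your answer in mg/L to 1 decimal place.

f = (1/2)^(τ/t½) = (1/2)^(57/45) ≈ 0.4156.
C₀ = D/Vd = 1818/95 ≈ 19.137 mg/L.
Before the 4th dose, 3 doses have been given. Superposition: Cmin = C₀·(f + f² + … + f^3).
≈ 19.137 × (0.4156 + 0.1727 + 0.0718) ≈ 19.137 × 0.6601 ≈ 12.632 mg/L.

12.6 mg/L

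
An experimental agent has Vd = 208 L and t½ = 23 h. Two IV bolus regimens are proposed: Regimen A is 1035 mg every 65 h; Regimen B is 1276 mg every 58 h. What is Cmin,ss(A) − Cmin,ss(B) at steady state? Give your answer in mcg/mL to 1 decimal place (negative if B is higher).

Regimen A: f = (1/2)^(65/23) ≈ 0.1410; Cmin,ss = (1035/208)·f/(1−f) ≈ 0.817 mcg/mL.
Regimen B: f = (1/2)^(58/23) ≈ 0.1741; Cmin,ss = (1276/208)·f/(1−f) ≈ 1.293 mcg/mL.
Difference ≈ 0.817 − 1.293 ≈ -0.476 mcg/mL.

-0.5 mcg/mL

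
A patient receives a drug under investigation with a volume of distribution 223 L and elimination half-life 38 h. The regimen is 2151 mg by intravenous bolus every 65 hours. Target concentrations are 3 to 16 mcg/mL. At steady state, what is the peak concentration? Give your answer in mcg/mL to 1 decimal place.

Over one 65-h interval, 65/38 ≈ 1.7105 half-lives elapse, leaving f ≈ 0.3055 of each dose.
At steady state, accumulation factor R = 1/(1 − e^(−kτ)) ≈ 1.4399.
Single-dose peak C₀ = D/Vd = 2151/223 ≈ 9.646 mcg/mL.
Cmax,ss = C₀/(1 − f) ≈ 9.646/0.6945 ≈ 13.889 mcg/mL.
Peak 13.9 mcg/mL vs MTC 16 mcg/mL: below toxic threshold.

13.9 mcg/mL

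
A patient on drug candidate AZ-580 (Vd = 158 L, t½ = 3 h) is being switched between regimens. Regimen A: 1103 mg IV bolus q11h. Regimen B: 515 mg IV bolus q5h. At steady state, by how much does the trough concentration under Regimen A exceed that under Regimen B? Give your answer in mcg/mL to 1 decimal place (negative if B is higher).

Regimen A: f = (1/2)^(11/3) ≈ 0.0787; Cmin,ss = (1103/158)·f/(1−f) ≈ 0.596 mcg/mL.
Regimen B: f = (1/2)^(5/3) ≈ 0.3150; Cmin,ss = (515/158)·f/(1−f) ≈ 1.499 mcg/mL.
Difference ≈ 0.596 − 1.499 ≈ -0.903 mcg/mL.

-0.9 mcg/mL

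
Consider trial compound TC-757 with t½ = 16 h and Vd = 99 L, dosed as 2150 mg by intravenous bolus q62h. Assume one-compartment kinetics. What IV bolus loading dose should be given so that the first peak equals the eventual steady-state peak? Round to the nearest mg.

f = (1/2)^(62/16) ≈ 0.068157; accumulation ratio R = 1/(1−f) ≈ 1.07314.
Loading dose to hit Cmax,ss on first dose: D_load = D_maint·R ≈ 2150 × 1.07314 ≈ 2307.25 mg.

2307 mg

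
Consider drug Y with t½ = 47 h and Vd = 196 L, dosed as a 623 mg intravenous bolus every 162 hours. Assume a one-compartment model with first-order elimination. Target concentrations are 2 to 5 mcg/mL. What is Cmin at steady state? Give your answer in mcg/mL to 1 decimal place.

Over one 162-h interval, 162/47 ≈ 3.4468 half-lives elapse, leaving f ≈ 0.0917 of each dose.
Accumulation ratio R = 1/(1 − f) ≈ 1/0.9083 ≈ 1.1010.
Single-dose peak C₀ = D/Vd = 623/196 ≈ 3.179 mcg/mL.
Cmax,ss = C₀/(1 − f) ≈ 3.179/0.9083 ≈ 3.500 mcg/mL.
One interval later, Cmin,ss = Cmax,ss·e^(−kτ) ≈ 3.500 × 0.0917 ≈ 0.321 mcg/mL.
Trough 0.3 mcg/mL vs MEC 2 mcg/mL: subtherapeutic.

0.3 mcg/mL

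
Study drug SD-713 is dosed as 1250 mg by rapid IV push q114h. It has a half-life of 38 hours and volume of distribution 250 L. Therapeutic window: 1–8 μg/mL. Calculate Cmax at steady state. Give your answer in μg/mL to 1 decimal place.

5.7 μg/mL

τ = 114 h = 3 half-lives, so f = (1/2)^3 = 0.125.
Accumulation ratio R = 1/(1 − f) = 1/0.875 = 8/7.
Single-dose peak C₀ = D/Vd = 1250/250 = 5 μg/mL.
Steady-state peak Cmax,ss = C₀·R = 5 × 8/7 ≈ 5.714 μg/mL.
Peak 5.7 μg/mL vs MTC 8 μg/mL: below toxic threshold.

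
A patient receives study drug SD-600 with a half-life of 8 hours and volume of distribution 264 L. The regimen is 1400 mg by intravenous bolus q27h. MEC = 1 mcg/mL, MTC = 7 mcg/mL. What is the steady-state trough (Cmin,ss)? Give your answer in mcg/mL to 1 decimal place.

0.6 mcg/mL

k = ln2/t½ = ln2/8 ≈ 0.086643 h⁻¹; fraction remaining f = e^(−kτ) = e^(−0.086643×27) ≈ 0.0964.
Single-dose peak C₀ = D/Vd = 1400/264 ≈ 5.303 mcg/mL.
Steady-state trough Cmin,ss = C₀·f/(1−f) ≈ 5.303 × 0.0964/0.9036 ≈ 0.566 mcg/mL.
Trough 0.6 mcg/mL vs MEC 1 mcg/mL: subtherapeutic.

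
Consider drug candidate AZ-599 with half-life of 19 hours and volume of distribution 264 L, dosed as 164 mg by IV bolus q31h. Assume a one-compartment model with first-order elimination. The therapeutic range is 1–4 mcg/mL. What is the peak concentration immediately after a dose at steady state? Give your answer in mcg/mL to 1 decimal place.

0.9 mcg/mL

k = ln2/t½ = ln2/19 ≈ 0.036481 h⁻¹; fraction remaining f = e^(−kτ) = e^(−0.036481×31) ≈ 0.3227.
At steady state, accumulation factor R = 1/(1 − e^(−kτ)) ≈ 1.4765.
Single-dose peak C₀ = D/Vd = 164/264 ≈ 0.621 mcg/mL.
Steady-state peak Cmax,ss = C₀·R ≈ 0.621 × 1.4765 ≈ 0.917 mcg/mL.
Peak 0.9 mcg/mL vs MTC 4 mcg/mL: below toxic threshold.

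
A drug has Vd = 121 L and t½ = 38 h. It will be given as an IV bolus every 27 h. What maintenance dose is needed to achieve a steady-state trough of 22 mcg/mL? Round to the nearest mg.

1694 mg

τ/t½ = 27/38 ≈ 0.71053, so f = (1/2)^(27/38) ≈ 0.611097.
Cmin,ss = (D/Vd)·f/(1−f), so D = Cmin,ss·Vd·(1−f)/f.
D = 22 × 121 × (1−f)/f ≈ 22 × 121 × 0.63640 ≈ 1694.10 mg.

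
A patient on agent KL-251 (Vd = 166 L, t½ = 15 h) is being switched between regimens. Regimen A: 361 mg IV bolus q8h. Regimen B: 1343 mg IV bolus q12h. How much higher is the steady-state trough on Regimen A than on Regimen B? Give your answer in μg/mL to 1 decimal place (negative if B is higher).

-6.1 μg/mL

Regimen A: f = (1/2)^(8/15) ≈ 0.6910; Cmin,ss = (361/166)·f/(1−f) ≈ 4.863 μg/mL.
Regimen B: f = (1/2)^(12/15) ≈ 0.5743; Cmin,ss = (1343/166)·f/(1−f) ≈ 10.914 μg/mL.
Difference ≈ 4.863 − 10.914 ≈ -6.051 μg/mL.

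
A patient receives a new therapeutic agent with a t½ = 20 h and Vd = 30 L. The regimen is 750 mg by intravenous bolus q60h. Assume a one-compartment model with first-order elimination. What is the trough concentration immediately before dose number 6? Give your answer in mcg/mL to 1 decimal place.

f = (1/2)^(τ/t½) = (1/2)^(60/20) ≈ 0.1250.
C₀ = D/Vd = 750/30 ≈ 25.000 mcg/mL.
Before the 6th dose, 5 doses have been given. Superposition: Cmin = C₀·(f + f² + … + f^5).
≈ 25.000 × (0.1250 + 0.0156 + 0.0020 + 0.0002 + 0.0000) ≈ 25.000 × 0.1428 ≈ 3.570 mcg/mL.

3.6 mcg/mL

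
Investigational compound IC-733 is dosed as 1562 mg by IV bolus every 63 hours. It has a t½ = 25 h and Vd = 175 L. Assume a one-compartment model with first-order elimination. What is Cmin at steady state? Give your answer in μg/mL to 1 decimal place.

Over one 63-h interval, 63/25 ≈ 2.52 half-lives elapse, leaving f ≈ 0.1743 of each dose.
Accumulation ratio R = 1/(1 − f) ≈ 1/0.8257 ≈ 1.2111.
Single-dose peak C₀ = D/Vd = 1562/175 ≈ 8.926 μg/mL.
Cmax,ss = C₀/(1 − f) ≈ 8.926/0.8257 ≈ 10.810 μg/mL.
One interval later, Cmin,ss = Cmax,ss·e^(−kτ) ≈ 10.810 × 0.1743 ≈ 1.884 μg/mL.

1.9 μg/mL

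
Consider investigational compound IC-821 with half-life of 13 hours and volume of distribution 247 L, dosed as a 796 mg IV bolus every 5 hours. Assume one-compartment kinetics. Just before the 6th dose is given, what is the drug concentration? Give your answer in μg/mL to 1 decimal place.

7.8 μg/mL

f = (1/2)^(τ/t½) = (1/2)^(5/13) ≈ 0.7660.
C₀ = D/Vd = 796/247 ≈ 3.223 μg/mL.
Before the 6th dose, 5 doses have been given. Superposition: Cmin = C₀·(f + f² + … + f^5).
≈ 3.223 × (0.7660 + 0.5868 + 0.4495 + 0.3443 + 0.2637) ≈ 3.223 × 2.4103 ≈ 7.768 μg/mL.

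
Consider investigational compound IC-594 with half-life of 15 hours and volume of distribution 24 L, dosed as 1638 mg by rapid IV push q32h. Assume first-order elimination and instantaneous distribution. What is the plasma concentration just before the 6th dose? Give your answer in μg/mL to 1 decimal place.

f = (1/2)^(τ/t½) = (1/2)^(32/15) ≈ 0.2279.
C₀ = D/Vd = 1638/24 ≈ 68.250 μg/mL.
Before the 6th dose, 5 doses have been given. Superposition: Cmin = C₀·(f + f² + … + f^5).
≈ 68.250 × (0.2279 + 0.0519 + 0.0118 + 0.0027 + 0.0006) ≈ 68.250 × 0.2949 ≈ 20.127 μg/mL.

20.1 μg/mL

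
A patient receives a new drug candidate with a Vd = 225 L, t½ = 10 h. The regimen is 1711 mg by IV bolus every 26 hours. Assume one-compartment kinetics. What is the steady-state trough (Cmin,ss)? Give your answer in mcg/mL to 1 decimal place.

τ/t½ = 26/10 ≈ 2.6, so fraction remaining f = (1/2)^(26/10) ≈ 0.1649.
At steady state, accumulation factor R = 1/(1 − e^(−kτ)) ≈ 1.1975.
Single-dose peak C₀ = D/Vd = 1711/225 ≈ 7.604 mcg/mL.
Steady-state peak Cmax,ss = C₀·R ≈ 7.604 × 1.1975 ≈ 9.106 mcg/mL.
One interval later, Cmin,ss = Cmax,ss·e^(−kτ) ≈ 9.106 × 0.1649 ≈ 1.502 mcg/mL.

1.5 mcg/mL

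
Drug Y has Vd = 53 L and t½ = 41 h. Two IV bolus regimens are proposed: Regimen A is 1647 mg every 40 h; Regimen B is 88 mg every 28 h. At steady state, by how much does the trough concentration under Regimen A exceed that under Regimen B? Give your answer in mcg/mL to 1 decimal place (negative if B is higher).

29.4 mcg/mL

Regimen A: f = (1/2)^(40/41) ≈ 0.5085; Cmin,ss = (1647/53)·f/(1−f) ≈ 32.150 mcg/mL.
Regimen B: f = (1/2)^(28/41) ≈ 0.6229; Cmin,ss = (88/53)·f/(1−f) ≈ 2.743 mcg/mL.
Difference ≈ 32.150 − 2.743 ≈ 29.407 mcg/mL.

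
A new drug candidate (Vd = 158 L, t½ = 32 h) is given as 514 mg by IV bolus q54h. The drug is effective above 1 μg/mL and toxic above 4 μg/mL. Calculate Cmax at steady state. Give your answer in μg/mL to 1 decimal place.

4.7 μg/mL

k = ln2/t½ = ln2/32 ≈ 0.021661 h⁻¹; fraction remaining f = e^(−kτ) = e^(−0.021661×54) ≈ 0.3105.
At steady state, accumulation factor R = 1/(1 − e^(−kτ)) ≈ 1.4503.
Each bolus raises the concentration by D/Vd = 514/158 ≈ 3.253 μg/mL.
Steady-state peak Cmax,ss = C₀·R ≈ 3.253 × 1.4503 ≈ 4.718 μg/mL.
Peak 4.7 μg/mL vs MTC 4 μg/mL: exceeds toxic threshold.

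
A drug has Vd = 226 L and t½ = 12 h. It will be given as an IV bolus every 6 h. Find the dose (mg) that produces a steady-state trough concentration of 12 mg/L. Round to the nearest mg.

τ/t½ = 6/12 ≈ 0.5, so f = (1/2)^(6/12) ≈ 0.707107.
Cmin,ss = (D/Vd)·f/(1−f), so D = Cmin,ss·Vd·(1−f)/f.
D = 12 × 226 × (1−f)/f ≈ 12 × 226 × 0.41421 ≈ 1123.34 mg.

1123 mg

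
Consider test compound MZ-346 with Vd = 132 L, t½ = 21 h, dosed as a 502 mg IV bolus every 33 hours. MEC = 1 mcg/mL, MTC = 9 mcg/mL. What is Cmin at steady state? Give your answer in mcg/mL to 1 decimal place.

1.9 mcg/mL

k = ln2/t½ = ln2/21 ≈ 0.033007 h⁻¹; fraction remaining f = e^(−kτ) = e^(−0.033007×33) ≈ 0.3365.
Each bolus raises the concentration by D/Vd = 502/132 ≈ 3.803 mcg/mL.
Steady-state trough Cmin,ss = C₀·f/(1−f) ≈ 3.803 × 0.3365/0.6635 ≈ 1.929 mcg/mL.
Trough 1.9 mcg/mL vs MEC 1 mcg/mL: adequate.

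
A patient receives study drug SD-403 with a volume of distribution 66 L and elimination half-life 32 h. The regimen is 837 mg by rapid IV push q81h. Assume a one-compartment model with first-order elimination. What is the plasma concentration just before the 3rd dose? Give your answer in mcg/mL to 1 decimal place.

2.6 mcg/mL

f = (1/2)^(τ/t½) = (1/2)^(81/32) ≈ 0.1730.
C₀ = D/Vd = 837/66 ≈ 12.682 mcg/mL.
Before the 3rd dose, 2 doses have been given. Superposition: Cmin = C₀·(f + f²).
≈ 12.682 × (0.1730 + 0.0299) ≈ 12.682 × 0.2029 ≈ 2.573 mcg/mL.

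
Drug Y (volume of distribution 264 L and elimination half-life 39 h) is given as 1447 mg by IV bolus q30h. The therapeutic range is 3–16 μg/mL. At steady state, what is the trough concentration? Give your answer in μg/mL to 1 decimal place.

τ/t½ = 30/39 ≈ 0.76923, so fraction remaining f = (1/2)^(30/39) ≈ 0.5867.
Accumulation ratio R = 1/(1 − f) ≈ 1/0.4133 ≈ 2.4195.
Each bolus raises the concentration by D/Vd = 1447/264 ≈ 5.481 μg/mL.
Cmax,ss = C₀/(1 − f) ≈ 5.481/0.4133 ≈ 13.262 μg/mL.
One interval later, Cmin,ss = Cmax,ss·e^(−kτ) ≈ 13.262 × 0.5867 ≈ 7.781 μg/mL.
Trough 7.8 μg/mL vs MEC 3 μg/mL: adequate.

7.8 μg/mL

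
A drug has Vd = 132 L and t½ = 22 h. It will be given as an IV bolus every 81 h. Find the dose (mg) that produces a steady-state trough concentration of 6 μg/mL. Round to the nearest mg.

τ/t½ = 81/22 ≈ 3.6818, so f = (1/2)^(81/22) ≈ 0.077922.
Cmin,ss = (D/Vd)·f/(1−f), so D = Cmin,ss·Vd·(1−f)/f.
D = 6 × 132 × (1−f)/f ≈ 6 × 132 × 11.83335 ≈ 9372.01 mg.

9372 mg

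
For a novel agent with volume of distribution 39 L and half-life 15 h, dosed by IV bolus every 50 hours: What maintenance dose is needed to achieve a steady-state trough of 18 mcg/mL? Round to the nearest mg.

6374 mg

τ/t½ = 50/15 ≈ 3.3333, so f = (1/2)^(50/15) ≈ 0.099213.
Cmin,ss = (D/Vd)·f/(1−f), so D = Cmin,ss·Vd·(1−f)/f.
D = 18 × 39 × (1−f)/f ≈ 18 × 39 × 9.07932 ≈ 6373.68 mg.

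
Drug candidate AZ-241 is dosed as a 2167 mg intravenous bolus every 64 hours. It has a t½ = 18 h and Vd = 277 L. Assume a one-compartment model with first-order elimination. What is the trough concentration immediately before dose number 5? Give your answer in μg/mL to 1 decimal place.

0.7 μg/mL

f = (1/2)^(τ/t½) = (1/2)^(64/18) ≈ 0.0850.
C₀ = D/Vd = 2167/277 ≈ 7.823 μg/mL.
Before the 5th dose, 4 doses have been given. Superposition: Cmin = C₀·(f + f² + … + f^4).
≈ 7.823 × (0.0850 + 0.0072 + 0.0006 + 0.0001) ≈ 7.823 × 0.0929 ≈ 0.727 μg/mL.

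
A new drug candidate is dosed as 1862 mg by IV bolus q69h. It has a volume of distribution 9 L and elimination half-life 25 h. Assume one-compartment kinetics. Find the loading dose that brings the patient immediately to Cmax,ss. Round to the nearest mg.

f = (1/2)^(69/25) ≈ 0.147624; accumulation ratio R = 1/(1−f) ≈ 1.17319.
Loading dose to hit Cmax,ss on first dose: D_load = D_maint·R ≈ 1862 × 1.17319 ≈ 2184.48 mg.

2184 mg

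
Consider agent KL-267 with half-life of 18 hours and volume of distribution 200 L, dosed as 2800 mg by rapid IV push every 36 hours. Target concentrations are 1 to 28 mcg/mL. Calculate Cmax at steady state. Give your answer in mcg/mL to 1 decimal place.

18.7 mcg/mL

The dosing interval is 2 half-lives, so f = 2^(−2) = 0.25.
Accumulation ratio R = 1/(1 − f) = 1/0.75 = 4/3.
Single-dose peak C₀ = D/Vd = 2800/200 = 14 mcg/mL.
Steady-state peak Cmax,ss = C₀·R = 14 × 4/3 ≈ 18.667 mcg/mL.
Peak 18.7 mcg/mL vs MTC 28 mcg/mL: below toxic threshold.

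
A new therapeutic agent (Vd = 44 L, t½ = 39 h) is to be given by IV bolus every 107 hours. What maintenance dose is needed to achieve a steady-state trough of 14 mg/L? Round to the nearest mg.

3510 mg

τ/t½ = 107/39 ≈ 2.7436, so f = (1/2)^(107/39) ≈ 0.149313.
Cmin,ss = (D/Vd)·f/(1−f), so D = Cmin,ss·Vd·(1−f)/f.
D = 14 × 44 × (1−f)/f ≈ 14 × 44 × 5.69734 ≈ 3509.56 mg.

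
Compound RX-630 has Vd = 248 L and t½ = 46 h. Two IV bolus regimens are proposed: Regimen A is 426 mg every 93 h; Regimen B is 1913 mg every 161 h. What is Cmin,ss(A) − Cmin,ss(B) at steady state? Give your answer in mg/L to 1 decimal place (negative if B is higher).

Regimen A: f = (1/2)^(93/46) ≈ 0.2463; Cmin,ss = (426/248)·f/(1−f) ≈ 0.561 mg/L.
Regimen B: f = (1/2)^(161/46) ≈ 0.0884; Cmin,ss = (1913/248)·f/(1−f) ≈ 0.748 mg/L.
Difference ≈ 0.561 − 0.748 ≈ -0.187 mg/L.

-0.2 mg/L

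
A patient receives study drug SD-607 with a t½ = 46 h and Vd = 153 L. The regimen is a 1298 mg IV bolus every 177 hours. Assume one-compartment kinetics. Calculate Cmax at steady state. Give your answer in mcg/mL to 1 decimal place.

τ/t½ = 177/46 ≈ 3.8478, so fraction remaining f = (1/2)^(177/46) ≈ 0.0695.
At steady state, accumulation factor R = 1/(1 − e^(−kτ)) ≈ 1.0747.
Single-dose peak C₀ = D/Vd = 1298/153 ≈ 8.484 mcg/mL.
Steady-state peak Cmax,ss = C₀·R ≈ 8.484 × 1.0747 ≈ 9.118 mcg/mL.

9.1 mcg/mL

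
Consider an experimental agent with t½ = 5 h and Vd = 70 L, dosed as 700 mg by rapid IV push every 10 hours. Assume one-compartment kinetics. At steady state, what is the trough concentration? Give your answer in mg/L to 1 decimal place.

3.3 mg/L

The dosing interval is 2 half-lives, so f = 2^(−2) = 0.25.
At steady state, R = 1/(1 − 0.25) = 4/3.
Single-dose peak C₀ = D/Vd = 700/70 = 10 mg/L.
Steady-state peak Cmax,ss = C₀·R = 10 × 4/3 ≈ 13.333 mg/L.
Steady-state trough Cmin,ss = Cmax,ss·f ≈ 13.333 × 0.25 ≈ 3.333 mg/L.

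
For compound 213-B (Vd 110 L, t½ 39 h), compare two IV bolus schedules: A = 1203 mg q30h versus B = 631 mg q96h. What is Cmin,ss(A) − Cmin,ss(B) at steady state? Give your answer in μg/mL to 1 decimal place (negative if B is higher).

Regimen A: f = (1/2)^(30/39) ≈ 0.5867; Cmin,ss = (1203/110)·f/(1−f) ≈ 15.525 μg/mL.
Regimen B: f = (1/2)^(96/39) ≈ 0.1816; Cmin,ss = (631/110)·f/(1−f) ≈ 1.273 μg/mL.
Difference ≈ 15.525 − 1.273 ≈ 14.252 μg/mL.

14.3 μg/mL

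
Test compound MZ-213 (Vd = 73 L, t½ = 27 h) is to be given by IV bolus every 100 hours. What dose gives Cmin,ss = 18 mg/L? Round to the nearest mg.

τ/t½ = 100/27 ≈ 3.7037, so f = (1/2)^(100/27) ≈ 0.076749.
Cmin,ss = (D/Vd)·f/(1−f), so D = Cmin,ss·Vd·(1−f)/f.
D = 18 × 73 × (1−f)/f ≈ 18 × 73 × 12.02949 ≈ 15806.75 mg.

15807 mg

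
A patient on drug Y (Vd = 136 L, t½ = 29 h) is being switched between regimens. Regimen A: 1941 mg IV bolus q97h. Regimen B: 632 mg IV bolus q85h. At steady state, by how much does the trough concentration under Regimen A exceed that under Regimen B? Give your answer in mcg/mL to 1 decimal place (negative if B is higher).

Regimen A: f = (1/2)^(97/29) ≈ 0.0984; Cmin,ss = (1941/136)·f/(1−f) ≈ 1.558 mcg/mL.
Regimen B: f = (1/2)^(85/29) ≈ 0.1311; Cmin,ss = (632/136)·f/(1−f) ≈ 0.701 mcg/mL.
Difference ≈ 1.558 − 0.701 ≈ 0.857 mcg/mL.

0.9 mcg/mL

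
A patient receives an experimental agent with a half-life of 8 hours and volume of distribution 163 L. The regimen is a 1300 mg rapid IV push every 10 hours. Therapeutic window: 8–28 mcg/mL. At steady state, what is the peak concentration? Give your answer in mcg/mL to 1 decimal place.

Over one 10-h interval, 10/8 ≈ 1.25 half-lives elapse, leaving f ≈ 0.4204 of each dose.
At steady state, accumulation factor R = 1/(1 − e^(−kτ)) ≈ 1.7253.
Each bolus raises the concentration by D/Vd = 1300/163 ≈ 7.975 mcg/mL.
Steady-state peak Cmax,ss = C₀·R ≈ 7.975 × 1.7253 ≈ 13.759 mcg/mL.
Peak 13.8 mcg/mL vs MTC 28 mcg/mL: below toxic threshold.

13.8 mcg/mL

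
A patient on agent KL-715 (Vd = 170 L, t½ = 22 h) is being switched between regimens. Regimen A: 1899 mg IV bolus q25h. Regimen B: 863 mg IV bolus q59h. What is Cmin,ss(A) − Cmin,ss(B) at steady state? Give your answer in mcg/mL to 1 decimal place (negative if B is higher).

8.4 mcg/mL

Regimen A: f = (1/2)^(25/22) ≈ 0.4549; Cmin,ss = (1899/170)·f/(1−f) ≈ 9.322 mcg/mL.
Regimen B: f = (1/2)^(59/22) ≈ 0.1558; Cmin,ss = (863/170)·f/(1−f) ≈ 0.937 mcg/mL.
Difference ≈ 9.322 − 0.937 ≈ 8.385 mcg/mL.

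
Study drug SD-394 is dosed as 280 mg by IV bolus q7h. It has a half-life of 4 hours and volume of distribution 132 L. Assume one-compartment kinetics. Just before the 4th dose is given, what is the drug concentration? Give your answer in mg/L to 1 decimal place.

f = (1/2)^(τ/t½) = (1/2)^(7/4) ≈ 0.2973.
C₀ = D/Vd = 280/132 ≈ 2.121 mg/L.
Before the 4th dose, 3 doses have been given. Superposition: Cmin = C₀·(f + f² + … + f^3).
≈ 2.121 × (0.2973 + 0.0884 + 0.0263) ≈ 2.121 × 0.4120 ≈ 0.874 mg/L.

0.9 mg/L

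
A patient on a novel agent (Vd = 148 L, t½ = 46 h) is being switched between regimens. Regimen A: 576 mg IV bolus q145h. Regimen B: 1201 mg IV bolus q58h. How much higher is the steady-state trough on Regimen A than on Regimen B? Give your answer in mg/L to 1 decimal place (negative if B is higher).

-5.3 mg/L

Regimen A: f = (1/2)^(145/46) ≈ 0.1125; Cmin,ss = (576/148)·f/(1−f) ≈ 0.493 mg/L.
Regimen B: f = (1/2)^(58/46) ≈ 0.4173; Cmin,ss = (1201/148)·f/(1−f) ≈ 5.811 mg/L.
Difference ≈ 0.493 − 5.811 ≈ -5.318 mg/L.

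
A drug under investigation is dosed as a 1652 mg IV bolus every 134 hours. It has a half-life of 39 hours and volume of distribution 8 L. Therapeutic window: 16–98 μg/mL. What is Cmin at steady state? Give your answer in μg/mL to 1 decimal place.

Over one 134-h interval, 134/39 ≈ 3.4359 half-lives elapse, leaving f ≈ 0.0924 of each dose.
At steady state, accumulation factor R = 1/(1 − e^(−kτ)) ≈ 1.1018.
Each bolus raises the concentration by D/Vd = 1652/8 ≈ 206.500 μg/mL.
Cmax,ss = C₀/(1 − f) ≈ 206.500/0.9076 ≈ 227.523 μg/mL.
One interval later, Cmin,ss = Cmax,ss·e^(−kτ) ≈ 227.523 × 0.0924 ≈ 21.023 μg/mL.
Trough 21.0 μg/mL vs MEC 16 μg/mL: adequate.

21.0 μg/mL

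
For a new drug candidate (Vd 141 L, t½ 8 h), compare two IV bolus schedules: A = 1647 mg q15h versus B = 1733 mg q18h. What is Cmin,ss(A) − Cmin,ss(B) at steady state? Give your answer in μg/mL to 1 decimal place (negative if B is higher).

Regimen A: f = (1/2)^(15/8) ≈ 0.2726; Cmin,ss = (1647/141)·f/(1−f) ≈ 4.378 μg/mL.
Regimen B: f = (1/2)^(18/8) ≈ 0.2102; Cmin,ss = (1733/141)·f/(1−f) ≈ 3.271 μg/mL.
Difference ≈ 4.378 − 3.271 ≈ 1.107 μg/mL.

1.1 μg/mL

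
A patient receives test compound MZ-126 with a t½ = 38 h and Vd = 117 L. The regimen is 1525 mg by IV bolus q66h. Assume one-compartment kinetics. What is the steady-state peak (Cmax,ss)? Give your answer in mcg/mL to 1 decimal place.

τ/t½ = 66/38 ≈ 1.7368, so fraction remaining f = (1/2)^(66/38) ≈ 0.3000.
At steady state, accumulation factor R = 1/(1 − e^(−kτ)) ≈ 1.4286.
Single-dose peak C₀ = D/Vd = 1525/117 ≈ 13.034 mcg/mL.
Steady-state peak Cmax,ss = C₀·R ≈ 13.034 × 1.4286 ≈ 18.620 mcg/mL.

18.6 mcg/mL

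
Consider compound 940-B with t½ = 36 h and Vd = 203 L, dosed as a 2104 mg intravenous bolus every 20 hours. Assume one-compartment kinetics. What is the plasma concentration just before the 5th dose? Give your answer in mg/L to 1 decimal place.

f = (1/2)^(τ/t½) = (1/2)^(20/36) ≈ 0.6804.
C₀ = D/Vd = 2104/203 ≈ 10.365 mg/L.
Before the 5th dose, 4 doses have been given. Superposition: Cmin = C₀·(f + f² + … + f^4).
≈ 10.365 × (0.6804 + 0.4629 + 0.3150 + 0.2143) ≈ 10.365 × 1.6726 ≈ 17.336 mg/L.

17.3 mg/L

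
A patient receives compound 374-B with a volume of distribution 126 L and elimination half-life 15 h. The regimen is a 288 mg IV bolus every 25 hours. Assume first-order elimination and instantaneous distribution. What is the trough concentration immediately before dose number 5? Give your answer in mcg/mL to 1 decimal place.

1.0 mcg/mL

f = (1/2)^(τ/t½) = (1/2)^(25/15) ≈ 0.3150.
C₀ = D/Vd = 288/126 ≈ 2.286 mcg/mL.
Before the 5th dose, 4 doses have been given. Superposition: Cmin = C₀·(f + f² + … + f^4).
≈ 2.286 × (0.3150 + 0.0992 + 0.0313 + 0.0098) ≈ 2.286 × 0.4553 ≈ 1.041 mcg/mL.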